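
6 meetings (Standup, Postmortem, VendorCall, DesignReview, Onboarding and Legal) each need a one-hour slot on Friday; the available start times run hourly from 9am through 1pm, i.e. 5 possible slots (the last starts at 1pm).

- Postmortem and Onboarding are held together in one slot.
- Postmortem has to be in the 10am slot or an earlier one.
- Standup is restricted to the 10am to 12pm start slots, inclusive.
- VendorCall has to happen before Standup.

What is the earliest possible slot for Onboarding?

Onboarding must be in the same slot as Postmortem, which can't be after 10am, so Onboarding is at most 10am.
Onboarding at 9am is achievable: Legal=9am; DesignReview=9am; Standup=10am; VendorCall=9am; Onboarding=9am; Postmortem=9am.

9am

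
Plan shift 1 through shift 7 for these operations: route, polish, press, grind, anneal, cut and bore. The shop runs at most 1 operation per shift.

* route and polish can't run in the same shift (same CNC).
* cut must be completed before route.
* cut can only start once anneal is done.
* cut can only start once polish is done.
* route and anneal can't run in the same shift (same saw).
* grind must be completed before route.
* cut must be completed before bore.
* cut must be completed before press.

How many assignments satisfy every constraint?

Splitting on route: it can be shift 5 (16), shift 6 (20), shift 7 (24). Listing each branch's schedules as (polish, press, grind, anneal, cut, bore) by shift number:
route=shift 5: (1,6,2,3,4,7) (1,6,3,2,4,7) (1,6,4,2,3,7) (1,7,2,3,4,6) (1,7,3,2,4,6) (1,7,4,2,3,6) (2,6,1,3,4,7) (2,6,3,1,4,7) (2,6,4,1,3,7) (2,7,1,3,4,6) (2,7,3,1,4,6) (2,7,4,1,3,6) (3,6,1,2,4,7) (3,6,2,1,4,7) (3,7,1,2,4,6) (3,7,2,1,4,6) — 16.
route=shift 6: (1,4,5,2,3,7) (1,5,2,3,4,7) (1,5,3,2,4,7) (1,5,4,2,3,7) (1,7,2,3,4,5) (1,7,3,2,4,5) (1,7,4,2,3,5) (1,7,5,2,3,4) (2,4,5,1,3,7) (2,5,1,3,4,7) (2,5,3,1,4,7) (2,5,4,1,3,7) (2,7,1,3,4,5) (2,7,3,1,4,5) (2,7,4,1,3,5) (2,7,5,1,3,4) (3,5,1,2,4,7) (3,5,2,1,4,7) (3,7,1,2,4,5) (3,7,2,1,4,5) — 20.
route=shift 7: (1,4,5,2,3,6) (1,4,6,2,3,5) (1,5,2,3,4,6) (1,5,3,2,4,6) (1,5,4,2,3,6) (1,5,6,2,3,4) (1,6,2,3,4,5) (1,6,3,2,4,5) (1,6,4,2,3,5) (1,6,5,2,3,4) (2,4,5,1,3,6) (2,4,6,1,3,5) (2,5,1,3,4,6) (2,5,3,1,4,6) (2,5,4,1,3,6) (2,5,6,1,3,4) (2,6,1,3,4,5) (2,6,3,1,4,5) (2,6,4,1,3,5) (2,6,5,1,3,4) (3,5,1,2,4,6) (3,5,2,1,4,6) (3,6,1,2,4,5) (3,6,2,1,4,5) — 24.
Summing: 16 + 20 + 24 = 60.

60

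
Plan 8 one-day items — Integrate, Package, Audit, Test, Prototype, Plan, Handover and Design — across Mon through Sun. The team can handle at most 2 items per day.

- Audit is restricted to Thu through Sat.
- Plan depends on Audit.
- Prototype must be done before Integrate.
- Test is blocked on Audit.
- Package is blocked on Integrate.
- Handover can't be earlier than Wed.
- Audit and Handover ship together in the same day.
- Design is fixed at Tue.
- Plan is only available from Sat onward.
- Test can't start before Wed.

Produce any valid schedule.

Integrate -> Tue; Plan -> Sat; Audit -> Thu; Package -> Wed; Test -> Fri; Handover -> Thu; Design -> Tue; Prototype -> Mon

Checking: Prototype(Mon) before Integrate(Tue); Integrate(Tue) before Package(Wed); Audit(Thu) before Test(Fri); Audit(Thu) before Plan(Sat); Audit = Handover = Thu; Plan=Sat in [Sat,Sun]; Audit=Thu in [Thu,Sat]; Design=Tue in [Tue,Tue]; Test=Fri in [Wed,Sun]; Handover=Thu in [Wed,Sun]; max 2 per day (cap 2).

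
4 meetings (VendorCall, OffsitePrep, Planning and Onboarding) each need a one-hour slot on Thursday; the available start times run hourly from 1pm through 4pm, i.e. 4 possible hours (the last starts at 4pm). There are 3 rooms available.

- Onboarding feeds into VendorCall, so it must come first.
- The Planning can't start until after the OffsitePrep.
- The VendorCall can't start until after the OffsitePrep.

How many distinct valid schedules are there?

31

Splitting on VendorCall: it can be 2pm (3), 3pm (10), 4pm (18). Listing each branch's schedules as (OffsitePrep, Planning, Onboarding):
VendorCall=2pm: (1pm,2pm,1pm) (1pm,3pm,1pm) (1pm,4pm,1pm) — 3.
VendorCall=3pm: (1pm,2pm,1pm) (1pm,2pm,2pm) (1pm,3pm,1pm) (1pm,3pm,2pm) (1pm,4pm,1pm) (1pm,4pm,2pm) (2pm,3pm,1pm) (2pm,3pm,2pm) (2pm,4pm,1pm) (2pm,4pm,2pm) — 10.
VendorCall=4pm: (1pm,2pm,1pm) (1pm,2pm,2pm) (1pm,2pm,3pm) (1pm,3pm,1pm) (1pm,3pm,2pm) (1pm,3pm,3pm) (1pm,4pm,1pm) (1pm,4pm,2pm) (1pm,4pm,3pm) (2pm,3pm,1pm) (2pm,3pm,2pm) (2pm,3pm,3pm) (2pm,4pm,1pm) (2pm,4pm,2pm) (2pm,4pm,3pm) (3pm,4pm,1pm) (3pm,4pm,2pm) (3pm,4pm,3pm) — 18.
Summing: 3 + 10 + 18 = 31.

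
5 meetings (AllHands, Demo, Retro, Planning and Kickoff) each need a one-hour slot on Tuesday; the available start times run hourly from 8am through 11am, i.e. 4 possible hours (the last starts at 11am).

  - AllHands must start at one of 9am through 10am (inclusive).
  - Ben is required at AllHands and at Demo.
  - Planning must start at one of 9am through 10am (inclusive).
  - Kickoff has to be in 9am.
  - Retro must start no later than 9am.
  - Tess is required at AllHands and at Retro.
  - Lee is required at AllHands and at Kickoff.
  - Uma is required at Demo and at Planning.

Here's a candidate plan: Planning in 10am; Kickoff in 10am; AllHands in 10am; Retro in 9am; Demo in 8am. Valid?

Uma is required at Demo and at Planning — holds.
Tess is required at AllHands and at Retro — holds.
Kickoff has to be in 9am — violated.
AllHands must start at one of 9am through 10am (inclusive) — holds.
Planning must start at one of 9am through 10am (inclusive) — holds.
Ben is required at AllHands and at Demo — holds.
Retro must start no later than 9am — holds.
Lee is required at AllHands and at Kickoff — violated.

No. Lee is required at AllHands and at Kickoff is not satisfied.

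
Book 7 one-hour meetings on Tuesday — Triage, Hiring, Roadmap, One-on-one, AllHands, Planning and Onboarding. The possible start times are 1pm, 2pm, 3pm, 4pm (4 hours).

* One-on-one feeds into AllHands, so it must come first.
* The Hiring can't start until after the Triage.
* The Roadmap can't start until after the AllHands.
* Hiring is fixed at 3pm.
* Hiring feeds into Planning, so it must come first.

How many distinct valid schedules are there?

Splitting on Triage: it can be 1pm (16), 2pm (16). Listing each branch's schedules as (Hiring, Roadmap, One-on-one, AllHands, Planning, Onboarding):
Triage=1pm: (3pm,3pm,1pm,2pm,4pm,1pm) (3pm,3pm,1pm,2pm,4pm,2pm) (3pm,3pm,1pm,2pm,4pm,3pm) (3pm,3pm,1pm,2pm,4pm,4pm) (3pm,4pm,1pm,2pm,4pm,1pm) (3pm,4pm,1pm,2pm,4pm,2pm) (3pm,4pm,1pm,2pm,4pm,3pm) (3pm,4pm,1pm,2pm,4pm,4pm) (3pm,4pm,1pm,3pm,4pm,1pm) (3pm,4pm,1pm,3pm,4pm,2pm) (3pm,4pm,1pm,3pm,4pm,3pm) (3pm,4pm,1pm,3pm,4pm,4pm) (3pm,4pm,2pm,3pm,4pm,1pm) (3pm,4pm,2pm,3pm,4pm,2pm) (3pm,4pm,2pm,3pm,4pm,3pm) (3pm,4pm,2pm,3pm,4pm,4pm) — 16.
Triage=2pm: (3pm,3pm,1pm,2pm,4pm,1pm) (3pm,3pm,1pm,2pm,4pm,2pm) (3pm,3pm,1pm,2pm,4pm,3pm) (3pm,3pm,1pm,2pm,4pm,4pm) (3pm,4pm,1pm,2pm,4pm,1pm) (3pm,4pm,1pm,2pm,4pm,2pm) (3pm,4pm,1pm,2pm,4pm,3pm) (3pm,4pm,1pm,2pm,4pm,4pm) (3pm,4pm,1pm,3pm,4pm,1pm) (3pm,4pm,1pm,3pm,4pm,2pm) (3pm,4pm,1pm,3pm,4pm,3pm) (3pm,4pm,1pm,3pm,4pm,4pm) (3pm,4pm,2pm,3pm,4pm,1pm) (3pm,4pm,2pm,3pm,4pm,2pm) (3pm,4pm,2pm,3pm,4pm,3pm) (3pm,4pm,2pm,3pm,4pm,4pm) — 16.
Summing: 16 + 16 = 32.

32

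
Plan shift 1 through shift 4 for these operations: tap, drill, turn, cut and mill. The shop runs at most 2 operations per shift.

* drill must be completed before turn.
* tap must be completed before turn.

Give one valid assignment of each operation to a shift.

cut -> shift 2; turn -> shift 2; drill -> shift 1; tap -> shift 1; mill -> shift 3

Checking: tap(shift 1) before turn(shift 2); drill(shift 1) before turn(shift 2); max 2 per shift (cap 2).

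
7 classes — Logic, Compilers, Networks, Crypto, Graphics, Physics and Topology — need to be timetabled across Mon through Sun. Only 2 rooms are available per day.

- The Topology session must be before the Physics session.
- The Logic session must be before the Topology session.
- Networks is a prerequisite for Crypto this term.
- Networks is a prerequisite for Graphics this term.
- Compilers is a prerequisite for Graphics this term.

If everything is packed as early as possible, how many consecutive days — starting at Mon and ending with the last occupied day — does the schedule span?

4

The precedence chain requires at least 3 distinct days.
With at most 2 per day and 7 classes, at least 4 days are needed.
4 works (last occupied day: Thu): for example Compilers in Mon; Topology in Wed; Physics in Thu; Logic in Tue; Graphics in Tue; Networks in Mon; Crypto in Wed.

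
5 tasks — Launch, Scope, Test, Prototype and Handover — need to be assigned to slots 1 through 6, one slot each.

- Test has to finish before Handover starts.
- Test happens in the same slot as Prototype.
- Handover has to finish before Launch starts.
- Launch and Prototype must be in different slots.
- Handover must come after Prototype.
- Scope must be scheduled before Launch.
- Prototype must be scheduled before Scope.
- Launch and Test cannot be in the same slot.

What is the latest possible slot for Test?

4

Downstream work caps Test at 4.
Test at 4 is achievable: Handover=5, Scope=5, Test=4, Prototype=4, Launch=6.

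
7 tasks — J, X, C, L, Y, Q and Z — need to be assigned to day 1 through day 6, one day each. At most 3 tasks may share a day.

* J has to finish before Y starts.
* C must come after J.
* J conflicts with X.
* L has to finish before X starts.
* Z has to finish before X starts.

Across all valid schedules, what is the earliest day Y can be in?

day 2

Precedence pushes Y to at least day 2.
Y at day 2 is achievable: Q in day 3; C in day 2; Z in day 1; J in day 1; Y in day 2; L in day 1; X in day 2.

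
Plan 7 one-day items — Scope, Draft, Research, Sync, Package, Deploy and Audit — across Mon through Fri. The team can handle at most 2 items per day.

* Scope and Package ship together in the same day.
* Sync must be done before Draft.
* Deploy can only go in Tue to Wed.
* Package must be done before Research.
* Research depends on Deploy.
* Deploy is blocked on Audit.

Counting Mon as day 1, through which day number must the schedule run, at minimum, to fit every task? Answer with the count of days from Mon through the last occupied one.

The precedence chain requires at least 3 distinct days.
With at most 2 per day and 7 tasks, at least 4 days are needed.
4 works (last occupied day: Thu): for example Deploy -> Tue, Research -> Thu, Scope -> Wed, Draft -> Tue, Package -> Wed, Audit -> Mon, Sync -> Mon.

4 days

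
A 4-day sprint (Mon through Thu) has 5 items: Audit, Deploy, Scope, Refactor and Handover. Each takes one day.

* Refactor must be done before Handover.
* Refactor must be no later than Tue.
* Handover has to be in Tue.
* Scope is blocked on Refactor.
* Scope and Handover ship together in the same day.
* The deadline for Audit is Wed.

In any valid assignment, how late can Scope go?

Precedence pushes Scope to at least Tue; Scope must be in the same day as Handover, which can't be after Tue, so Scope is at most Tue.
Scope at Tue is achievable: Audit in Mon; Deploy in Mon; Refactor in Mon; Handover in Tue; Scope in Tue.

Tue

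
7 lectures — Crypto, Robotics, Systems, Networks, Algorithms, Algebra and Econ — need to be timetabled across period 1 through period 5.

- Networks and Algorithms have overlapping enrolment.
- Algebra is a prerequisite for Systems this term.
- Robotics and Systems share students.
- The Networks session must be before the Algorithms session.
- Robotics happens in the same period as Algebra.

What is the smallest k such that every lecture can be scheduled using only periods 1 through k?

2

The precedence chain requires at least 2 distinct periods.
2 works (last occupied period: period 2): for example Systems -> period 2, Algorithms -> period 2, Econ -> period 1, Robotics -> period 1, Algebra -> period 1, Networks -> period 1, Crypto -> period 1.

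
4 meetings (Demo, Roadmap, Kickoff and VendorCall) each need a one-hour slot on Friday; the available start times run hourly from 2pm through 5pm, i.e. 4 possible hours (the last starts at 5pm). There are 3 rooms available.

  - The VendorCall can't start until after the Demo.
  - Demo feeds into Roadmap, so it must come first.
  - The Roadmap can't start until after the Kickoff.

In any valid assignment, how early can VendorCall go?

3pm

Precedence pushes VendorCall to at least 3pm.
VendorCall at 3pm is achievable: Demo=2pm, VendorCall=3pm, Kickoff=2pm, Roadmap=3pm.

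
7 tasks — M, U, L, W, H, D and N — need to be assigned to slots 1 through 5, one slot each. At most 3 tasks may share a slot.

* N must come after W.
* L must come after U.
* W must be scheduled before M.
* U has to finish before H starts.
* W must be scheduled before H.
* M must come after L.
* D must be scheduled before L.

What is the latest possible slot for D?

Downstream work caps D at 3.
D at 3 is achievable: W -> 1, H -> 2, M -> 5, L -> 4, U -> 1, D -> 3, N -> 2.

3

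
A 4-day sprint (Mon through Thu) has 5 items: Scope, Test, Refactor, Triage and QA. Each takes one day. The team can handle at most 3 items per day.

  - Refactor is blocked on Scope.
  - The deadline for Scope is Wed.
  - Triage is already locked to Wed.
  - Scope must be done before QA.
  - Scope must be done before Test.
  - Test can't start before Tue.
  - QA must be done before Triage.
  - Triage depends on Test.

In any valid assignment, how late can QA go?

Tue

Precedence pushes QA to at least Tue; downstream work caps QA at Tue.
QA at Tue is achievable: Triage -> Wed; QA -> Tue; Refactor -> Tue; Scope -> Mon; Test -> Tue.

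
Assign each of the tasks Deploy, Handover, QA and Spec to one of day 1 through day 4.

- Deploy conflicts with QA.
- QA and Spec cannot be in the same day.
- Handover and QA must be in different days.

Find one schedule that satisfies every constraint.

Deploy -> day 1; Handover -> day 1; QA -> day 2; Spec -> day 1

Checking: Handover(day 1) != QA(day 2); Deploy(day 1) != QA(day 2); QA(day 2) != Spec(day 1).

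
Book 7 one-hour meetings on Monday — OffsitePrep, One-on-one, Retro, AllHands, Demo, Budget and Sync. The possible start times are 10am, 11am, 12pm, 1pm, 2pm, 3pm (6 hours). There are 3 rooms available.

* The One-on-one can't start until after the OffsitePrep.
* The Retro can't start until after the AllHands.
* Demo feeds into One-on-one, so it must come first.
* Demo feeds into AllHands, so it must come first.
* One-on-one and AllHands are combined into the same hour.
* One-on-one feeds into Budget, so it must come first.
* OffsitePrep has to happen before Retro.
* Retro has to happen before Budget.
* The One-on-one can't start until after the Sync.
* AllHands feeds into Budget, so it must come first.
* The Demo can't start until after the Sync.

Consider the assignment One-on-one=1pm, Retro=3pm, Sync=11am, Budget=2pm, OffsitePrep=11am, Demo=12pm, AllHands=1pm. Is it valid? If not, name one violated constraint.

Demo feeds into AllHands, so it must come first — holds.
One-on-one and AllHands are combined into the same hour — holds.
Demo feeds into One-on-one, so it must come first — holds.
OffsitePrep has to happen before Retro — holds.
There are 3 rooms available — holds.
One-on-one feeds into Budget, so it must come first — holds.
The One-on-one can't start until after the Sync — holds.
The Demo can't start until after the Sync — holds.
The Retro can't start until after the AllHands — holds.
The One-on-one can't start until after the OffsitePrep — holds.
Retro has to happen before Budget — violated.
AllHands feeds into Budget, so it must come first — holds.

No — it violates: Retro has to happen before Budget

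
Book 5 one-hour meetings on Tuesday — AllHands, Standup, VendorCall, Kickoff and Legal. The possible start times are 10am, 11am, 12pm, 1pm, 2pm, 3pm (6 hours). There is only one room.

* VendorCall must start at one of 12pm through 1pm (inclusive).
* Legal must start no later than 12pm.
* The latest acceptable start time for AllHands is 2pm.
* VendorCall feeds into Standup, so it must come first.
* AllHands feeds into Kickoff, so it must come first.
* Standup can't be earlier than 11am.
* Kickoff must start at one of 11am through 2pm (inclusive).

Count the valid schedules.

Splitting on AllHands: it can be 10am (10), 11am (8), 12pm (2), 1pm (2). Listing each branch's schedules as (Standup, VendorCall, Kickoff, Legal):
AllHands=10am: (1pm,12pm,2pm,11am) (2pm,12pm,1pm,11am) (2pm,1pm,11am,12pm) (2pm,1pm,12pm,11am) (3pm,12pm,1pm,11am) (3pm,12pm,2pm,11am) (3pm,1pm,11am,12pm) (3pm,1pm,12pm,11am) (3pm,1pm,2pm,11am) (3pm,1pm,2pm,12pm) — 10.
AllHands=11am: (1pm,12pm,2pm,10am) (2pm,12pm,1pm,10am) (2pm,1pm,12pm,10am) (3pm,12pm,1pm,10am) (3pm,12pm,2pm,10am) (3pm,1pm,12pm,10am) (3pm,1pm,2pm,10am) (3pm,1pm,2pm,12pm) — 8.
AllHands=12pm: (3pm,1pm,2pm,10am) (3pm,1pm,2pm,11am) — 2.
AllHands=1pm: (3pm,12pm,2pm,10am) (3pm,12pm,2pm,11am) — 2.
Summing: 10 + 8 + 2 + 2 = 22.

22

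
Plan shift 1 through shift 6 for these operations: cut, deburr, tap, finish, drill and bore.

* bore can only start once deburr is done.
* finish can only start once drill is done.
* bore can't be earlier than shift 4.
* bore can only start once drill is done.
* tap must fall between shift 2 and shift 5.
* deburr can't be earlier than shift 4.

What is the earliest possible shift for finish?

Precedence pushes finish to at least shift 2.
finish at shift 2 is achievable: deburr=shift 4; tap=shift 2; cut=shift 1; drill=shift 1; finish=shift 2; bore=shift 5.

shift 2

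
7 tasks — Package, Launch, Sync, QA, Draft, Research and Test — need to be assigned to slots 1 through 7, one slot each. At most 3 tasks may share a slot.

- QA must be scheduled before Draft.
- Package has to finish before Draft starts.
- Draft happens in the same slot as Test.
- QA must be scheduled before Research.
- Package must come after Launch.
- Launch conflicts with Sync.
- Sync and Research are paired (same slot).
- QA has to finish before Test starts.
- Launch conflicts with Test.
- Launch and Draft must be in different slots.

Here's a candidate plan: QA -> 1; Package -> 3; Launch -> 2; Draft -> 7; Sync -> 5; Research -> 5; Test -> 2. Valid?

Invalid. Launch conflicts with Test.

At most 3 tasks may share a slot — holds.
Launch conflicts with Sync — holds.
QA has to finish before Test starts — holds.
Package must come after Launch — holds.
Package has to finish before Draft starts — holds.
Sync and Research are paired (same slot) — holds.
Launch conflicts with Test — violated.
Draft happens in the same slot as Test — violated.
Launch and Draft must be in different slots — holds.
QA must be scheduled before Draft — holds.
QA must be scheduled before Research — holds.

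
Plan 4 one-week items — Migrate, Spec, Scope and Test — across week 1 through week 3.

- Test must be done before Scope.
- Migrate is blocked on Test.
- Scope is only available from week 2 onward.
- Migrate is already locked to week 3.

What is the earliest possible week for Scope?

week 2

Scope is available from week 2.
Scope at week 2 is achievable: Scope=week 2, Test=week 1, Spec=week 1, Migrate=week 3.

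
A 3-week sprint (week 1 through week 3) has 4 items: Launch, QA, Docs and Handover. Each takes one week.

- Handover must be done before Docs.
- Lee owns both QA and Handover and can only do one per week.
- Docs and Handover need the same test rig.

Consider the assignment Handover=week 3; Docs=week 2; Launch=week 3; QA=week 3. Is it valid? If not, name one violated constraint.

No. Handover must be done before Docs is not satisfied.

Lee owns both QA and Handover and can only do one per week — violated.
Handover must be done before Docs — violated.
Docs and Handover need the same test rig — holds.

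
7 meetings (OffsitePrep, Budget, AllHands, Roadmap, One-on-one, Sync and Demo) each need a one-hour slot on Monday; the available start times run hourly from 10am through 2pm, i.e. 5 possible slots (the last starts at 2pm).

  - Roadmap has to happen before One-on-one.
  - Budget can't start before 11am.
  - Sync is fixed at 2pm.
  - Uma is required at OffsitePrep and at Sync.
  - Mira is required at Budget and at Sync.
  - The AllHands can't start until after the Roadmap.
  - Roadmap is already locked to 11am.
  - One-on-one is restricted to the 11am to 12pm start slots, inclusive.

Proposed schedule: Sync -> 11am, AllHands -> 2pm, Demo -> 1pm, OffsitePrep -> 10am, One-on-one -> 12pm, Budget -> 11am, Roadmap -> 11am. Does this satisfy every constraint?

Uma is required at OffsitePrep and at Sync — holds.
The AllHands can't start until after the Roadmap — holds.
Mira is required at Budget and at Sync — violated.
One-on-one is restricted to the 11am to 12pm start slots, inclusive — holds.
Budget can't start before 11am — holds.
Roadmap has to happen before One-on-one — holds.
Sync is fixed at 2pm — violated.
Roadmap is already locked to 11am — holds.

No. Mira is required at Budget and at Sync is not satisfied.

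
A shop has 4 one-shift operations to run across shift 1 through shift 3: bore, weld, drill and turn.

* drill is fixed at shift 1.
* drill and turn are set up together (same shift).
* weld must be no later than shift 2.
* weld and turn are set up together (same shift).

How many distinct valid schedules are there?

Enumerating: drill in shift 1, turn in shift 1, weld in shift 1, bore in shift 1 | weld=shift 1, drill=shift 1, turn=shift 1, bore=shift 2 | drill in shift 1, bore in shift 3, weld in shift 1, turn in shift 1.

3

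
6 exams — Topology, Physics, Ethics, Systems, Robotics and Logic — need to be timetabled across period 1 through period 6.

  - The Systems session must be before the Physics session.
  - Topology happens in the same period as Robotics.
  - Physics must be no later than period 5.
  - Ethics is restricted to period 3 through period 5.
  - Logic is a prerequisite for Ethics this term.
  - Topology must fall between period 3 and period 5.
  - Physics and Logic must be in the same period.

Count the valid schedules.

Splitting on Topology: it can be period 3 (10), period 4 (10), period 5 (10). Listing each branch's schedules as (Physics, Ethics, Systems, Robotics, Logic) by period number:
Topology=period 3: (2,3,1,3,2) (2,4,1,3,2) (2,5,1,3,2) (3,4,1,3,3) (3,4,2,3,3) (3,5,1,3,3) (3,5,2,3,3) (4,5,1,3,4) (4,5,2,3,4) (4,5,3,3,4) — 10.
Topology=period 4: (2,3,1,4,2) (2,4,1,4,2) (2,5,1,4,2) (3,4,1,4,3) (3,4,2,4,3) (3,5,1,4,3) (3,5,2,4,3) (4,5,1,4,4) (4,5,2,4,4) (4,5,3,4,4) — 10.
Topology=period 5: (2,3,1,5,2) (2,4,1,5,2) (2,5,1,5,2) (3,4,1,5,3) (3,4,2,5,3) (3,5,1,5,3) (3,5,2,5,3) (4,5,1,5,4) (4,5,2,5,4) (4,5,3,5,4) — 10.
Summing: 10 + 10 + 10 = 30.

30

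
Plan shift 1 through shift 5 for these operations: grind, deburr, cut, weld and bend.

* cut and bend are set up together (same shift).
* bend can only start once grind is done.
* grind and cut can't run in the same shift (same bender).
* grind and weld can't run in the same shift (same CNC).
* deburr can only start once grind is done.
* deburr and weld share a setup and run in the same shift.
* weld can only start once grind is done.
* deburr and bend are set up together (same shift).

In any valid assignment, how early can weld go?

shift 2

Precedence pushes weld to at least shift 2.
weld at shift 2 is achievable: cut in shift 2, deburr in shift 2, grind in shift 1, weld in shift 2, bend in shift 2.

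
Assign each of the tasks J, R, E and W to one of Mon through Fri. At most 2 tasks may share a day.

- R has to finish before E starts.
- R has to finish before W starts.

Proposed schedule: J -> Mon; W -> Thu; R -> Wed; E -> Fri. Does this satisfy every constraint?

Yes

R has to finish before E starts — holds.
R has to finish before W starts — holds.
At most 2 tasks may share a day — holds.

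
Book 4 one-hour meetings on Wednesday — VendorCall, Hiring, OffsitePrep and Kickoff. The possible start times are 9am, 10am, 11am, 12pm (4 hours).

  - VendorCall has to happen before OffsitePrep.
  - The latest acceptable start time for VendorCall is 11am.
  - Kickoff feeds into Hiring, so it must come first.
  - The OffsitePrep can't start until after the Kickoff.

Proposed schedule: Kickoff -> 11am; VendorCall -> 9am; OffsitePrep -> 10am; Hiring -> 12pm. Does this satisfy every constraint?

Invalid. The OffsitePrep can't start until after the Kickoff.

VendorCall has to happen before OffsitePrep — holds.
The OffsitePrep can't start until after the Kickoff — violated.
The latest acceptable start time for VendorCall is 11am — holds.
Kickoff feeds into Hiring, so it must come first — holds.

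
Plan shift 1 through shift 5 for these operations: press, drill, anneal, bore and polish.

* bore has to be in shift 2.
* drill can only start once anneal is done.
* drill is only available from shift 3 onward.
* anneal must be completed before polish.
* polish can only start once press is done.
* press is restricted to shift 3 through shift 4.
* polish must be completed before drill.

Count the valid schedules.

3

Enumerating: anneal=shift 1, drill=shift 5, polish=shift 4, bore=shift 2, press=shift 3 | bore in shift 2, press in shift 3, drill in shift 5, anneal in shift 2, polish in shift 4 | press in shift 3; polish in shift 4; drill in shift 5; bore in shift 2; anneal in shift 3.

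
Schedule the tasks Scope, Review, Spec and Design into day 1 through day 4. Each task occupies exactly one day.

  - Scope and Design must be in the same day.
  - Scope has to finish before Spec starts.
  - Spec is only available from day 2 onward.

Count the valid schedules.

24

Splitting on Scope: it can be day 1 (12), day 2 (8), day 3 (4). Listing each branch's schedules as (Review, Spec, Design) by day number:
Scope=day 1: (1,2,1) (1,3,1) (1,4,1) (2,2,1) (2,3,1) (2,4,1) (3,2,1) (3,3,1) (3,4,1) (4,2,1) (4,3,1) (4,4,1) — 12.
Scope=day 2: (1,3,2) (1,4,2) (2,3,2) (2,4,2) (3,3,2) (3,4,2) (4,3,2) (4,4,2) — 8.
Scope=day 3: (1,4,3) (2,4,3) (3,4,3) (4,4,3) — 4.
Summing: 12 + 8 + 4 = 24.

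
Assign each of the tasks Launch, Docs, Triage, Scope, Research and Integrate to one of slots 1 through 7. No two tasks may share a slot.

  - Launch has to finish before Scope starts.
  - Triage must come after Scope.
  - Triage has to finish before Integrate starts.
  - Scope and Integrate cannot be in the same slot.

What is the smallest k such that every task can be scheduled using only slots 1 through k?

6 slots

The precedence chain requires at least 4 distinct slots.
With at most 1 per slot and 6 tasks, at least 6 slots are needed.
6 works (last occupied slot: 6): for example Scope -> 2; Integrate -> 4; Docs -> 5; Research -> 6; Launch -> 1; Triage -> 3.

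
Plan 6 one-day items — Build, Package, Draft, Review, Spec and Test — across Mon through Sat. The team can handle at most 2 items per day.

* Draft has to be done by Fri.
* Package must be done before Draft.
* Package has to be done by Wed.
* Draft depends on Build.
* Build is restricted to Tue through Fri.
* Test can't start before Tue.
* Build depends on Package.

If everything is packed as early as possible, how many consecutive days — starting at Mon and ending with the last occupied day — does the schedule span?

3 days

The precedence chain requires at least 3 distinct days.
With at most 2 per day and 6 tasks, at least 3 days are needed.
3 works (last occupied day: Wed): for example Package=Mon; Review=Mon; Test=Tue; Build=Tue; Spec=Wed; Draft=Wed.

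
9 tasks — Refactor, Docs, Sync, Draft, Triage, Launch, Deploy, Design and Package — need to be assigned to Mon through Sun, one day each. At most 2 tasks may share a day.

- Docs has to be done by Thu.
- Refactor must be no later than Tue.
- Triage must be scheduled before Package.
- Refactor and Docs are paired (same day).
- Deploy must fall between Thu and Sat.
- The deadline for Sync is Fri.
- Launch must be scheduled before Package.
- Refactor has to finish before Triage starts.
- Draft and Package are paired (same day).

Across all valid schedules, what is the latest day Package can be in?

Sun

Precedence pushes Package to at least Wed.
Package at Sun is achievable: Draft=Sun, Docs=Mon, Sync=Tue, Deploy=Thu, Design=Wed, Refactor=Mon, Launch=Wed, Package=Sun, Triage=Tue.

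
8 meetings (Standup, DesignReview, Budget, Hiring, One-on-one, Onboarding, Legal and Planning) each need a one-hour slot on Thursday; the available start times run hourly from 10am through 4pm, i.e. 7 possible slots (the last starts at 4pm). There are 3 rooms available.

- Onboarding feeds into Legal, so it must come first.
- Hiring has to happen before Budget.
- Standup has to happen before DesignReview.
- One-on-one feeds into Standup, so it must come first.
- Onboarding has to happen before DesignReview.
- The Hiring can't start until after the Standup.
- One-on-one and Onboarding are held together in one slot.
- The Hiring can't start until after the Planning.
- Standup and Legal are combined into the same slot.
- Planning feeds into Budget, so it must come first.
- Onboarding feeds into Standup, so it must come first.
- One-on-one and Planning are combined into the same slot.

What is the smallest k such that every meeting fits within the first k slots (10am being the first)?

The precedence chain requires at least 4 distinct slots.
With at most 3 per slot and 8 meetings, at least 3 slots are needed.
4 works (last occupied slot: 1pm): for example One-on-one=10am, Planning=10am, Standup=11am, DesignReview=12pm, Hiring=12pm, Budget=1pm, Legal=11am, Onboarding=10am.

4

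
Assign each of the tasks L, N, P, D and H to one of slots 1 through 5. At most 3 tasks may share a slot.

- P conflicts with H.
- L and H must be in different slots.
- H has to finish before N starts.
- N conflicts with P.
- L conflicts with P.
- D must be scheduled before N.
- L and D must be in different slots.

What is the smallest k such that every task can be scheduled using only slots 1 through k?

3 slots

The precedence chain requires at least 2 distinct slots.
With at most 3 per slot and 5 tasks, at least 2 slots are needed.
Could 2 slots be enough, i.e. nothing placed later than 2? No: N must come after H (at 1 or later) → {2}; H must come before N (at 2 or earlier) → {1}; P can't share with N (2) → {1}; H can't share with P (1) → nothing is left.
So 2 slots is not enough.
3 works (last occupied slot: 3): for example N=2; L=2; P=3; D=1; H=1.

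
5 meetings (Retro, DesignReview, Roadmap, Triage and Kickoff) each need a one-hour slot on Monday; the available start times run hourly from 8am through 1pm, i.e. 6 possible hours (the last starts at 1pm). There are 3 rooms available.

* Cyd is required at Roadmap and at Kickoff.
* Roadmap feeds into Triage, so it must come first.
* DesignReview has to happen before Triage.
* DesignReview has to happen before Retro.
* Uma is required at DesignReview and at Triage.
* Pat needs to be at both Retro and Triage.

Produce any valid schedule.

Retro=10am, DesignReview=8am, Kickoff=9am, Triage=9am, Roadmap=8am

Checking: DesignReview(8am) before Retro(10am); Roadmap(8am) before Triage(9am); DesignReview(8am) before Triage(9am); DesignReview(8am) != Triage(9am); Roadmap(8am) != Kickoff(9am); Retro(10am) != Triage(9am); max 2 per hour (cap 3).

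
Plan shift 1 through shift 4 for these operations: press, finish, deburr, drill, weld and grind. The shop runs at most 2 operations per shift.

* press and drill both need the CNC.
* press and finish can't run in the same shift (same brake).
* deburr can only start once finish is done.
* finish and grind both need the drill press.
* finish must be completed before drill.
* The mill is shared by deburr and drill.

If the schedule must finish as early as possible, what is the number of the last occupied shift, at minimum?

3

The precedence chain requires at least 2 distinct shifts.
With at most 2 per shift and 6 operations, at least 3 shifts are needed.
3 works (last occupied shift: shift 3): for example weld -> shift 1, press -> shift 2, grind -> shift 3, finish -> shift 1, deburr -> shift 2, drill -> shift 3.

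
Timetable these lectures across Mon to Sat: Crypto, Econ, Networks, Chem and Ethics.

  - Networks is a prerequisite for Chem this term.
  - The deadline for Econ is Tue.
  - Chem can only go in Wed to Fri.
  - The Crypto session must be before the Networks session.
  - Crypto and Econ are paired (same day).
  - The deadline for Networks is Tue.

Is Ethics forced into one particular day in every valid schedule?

No

Ethics can be Mon (e.g. Ethics -> Mon; Crypto -> Mon; Networks -> Tue; Econ -> Mon; Chem -> Wed) or Tue (e.g. Econ -> Mon, Networks -> Tue, Crypto -> Mon, Chem -> Wed, Ethics -> Tue).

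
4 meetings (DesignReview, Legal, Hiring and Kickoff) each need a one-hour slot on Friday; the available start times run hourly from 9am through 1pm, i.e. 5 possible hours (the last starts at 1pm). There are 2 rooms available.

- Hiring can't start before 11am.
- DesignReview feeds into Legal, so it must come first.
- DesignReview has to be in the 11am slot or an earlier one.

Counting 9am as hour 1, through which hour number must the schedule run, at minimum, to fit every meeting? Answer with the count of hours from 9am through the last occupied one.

3 hours

The precedence chain requires at least 2 distinct hours.
With at most 2 per hour and 4 meetings, at least 2 hours are needed.
Hiring can't be placed before 11am — that is hour 3 counting from 9am — so the schedule must run through at least 3 hours.
3 works (last occupied hour: 11am): for example DesignReview in 9am; Kickoff in 9am; Hiring in 11am; Legal in 10am.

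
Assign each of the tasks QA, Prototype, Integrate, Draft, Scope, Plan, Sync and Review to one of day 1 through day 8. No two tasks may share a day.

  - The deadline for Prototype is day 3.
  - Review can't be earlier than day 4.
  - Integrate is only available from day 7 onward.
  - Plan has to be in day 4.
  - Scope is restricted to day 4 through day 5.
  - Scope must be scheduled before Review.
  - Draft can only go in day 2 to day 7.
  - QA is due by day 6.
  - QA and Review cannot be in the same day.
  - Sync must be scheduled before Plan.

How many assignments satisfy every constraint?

26

Splitting on QA: it can be day 1 (6), day 2 (6), day 3 (6), day 6 (8). Listing each branch's schedules as (Prototype, Integrate, Draft, Scope, Plan, Sync, Review) by day number:
QA=day 1: (2,7,6,5,4,3,8) (2,8,6,5,4,3,7) (2,8,7,5,4,3,6) (3,7,6,5,4,2,8) (3,8,6,5,4,2,7) (3,8,7,5,4,2,6) — 6.
QA=day 2: (1,7,6,5,4,3,8) (1,8,6,5,4,3,7) (1,8,7,5,4,3,6) (3,7,6,5,4,1,8) (3,8,6,5,4,1,7) (3,8,7,5,4,1,6) — 6.
QA=day 3: (1,7,6,5,4,2,8) (1,8,6,5,4,2,7) (1,8,7,5,4,2,6) (2,7,6,5,4,1,8) (2,8,6,5,4,1,7) (2,8,7,5,4,1,6) — 6.
QA=day 6: (1,7,2,5,4,3,8) (1,7,3,5,4,2,8) (1,8,2,5,4,3,7) (1,8,3,5,4,2,7) (2,7,3,5,4,1,8) (2,8,3,5,4,1,7) (3,7,2,5,4,1,8) (3,8,2,5,4,1,7) — 8.
Summing: 6 + 6 + 6 + 8 = 26.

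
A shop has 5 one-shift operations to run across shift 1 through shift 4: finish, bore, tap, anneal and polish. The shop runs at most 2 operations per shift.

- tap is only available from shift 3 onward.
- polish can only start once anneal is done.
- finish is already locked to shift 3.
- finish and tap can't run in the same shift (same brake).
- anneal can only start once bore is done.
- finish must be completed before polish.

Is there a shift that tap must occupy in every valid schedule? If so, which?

tap's window is shift 3–shift 4.
finish is fixed at shift 3, and tap can't share a shift with finish.
So tap must be shift 4.

shift 4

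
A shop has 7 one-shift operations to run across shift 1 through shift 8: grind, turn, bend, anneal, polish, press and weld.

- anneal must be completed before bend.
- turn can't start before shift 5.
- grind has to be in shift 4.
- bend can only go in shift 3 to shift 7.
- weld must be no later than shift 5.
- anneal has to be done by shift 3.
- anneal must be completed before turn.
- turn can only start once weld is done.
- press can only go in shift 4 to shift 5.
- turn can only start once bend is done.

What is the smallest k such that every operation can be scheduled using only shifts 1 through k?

5 shifts

The precedence chain requires at least 3 distinct shifts.
turn can't be placed before shift 5, so the schedule must run through at least shift 5.
5 works (last occupied shift: shift 5): for example weld in shift 1; polish in shift 1; anneal in shift 1; press in shift 4; turn in shift 5; bend in shift 3; grind in shift 4.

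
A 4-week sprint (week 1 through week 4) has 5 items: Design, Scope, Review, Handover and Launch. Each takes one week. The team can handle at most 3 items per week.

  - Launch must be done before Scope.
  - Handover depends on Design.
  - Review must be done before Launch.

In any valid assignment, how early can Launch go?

week 2

Precedence pushes Launch to at least week 2; downstream work caps Launch at week 3.
Launch at week 2 is achievable: Scope in week 3; Handover in week 2; Review in week 1; Design in week 1; Launch in week 2.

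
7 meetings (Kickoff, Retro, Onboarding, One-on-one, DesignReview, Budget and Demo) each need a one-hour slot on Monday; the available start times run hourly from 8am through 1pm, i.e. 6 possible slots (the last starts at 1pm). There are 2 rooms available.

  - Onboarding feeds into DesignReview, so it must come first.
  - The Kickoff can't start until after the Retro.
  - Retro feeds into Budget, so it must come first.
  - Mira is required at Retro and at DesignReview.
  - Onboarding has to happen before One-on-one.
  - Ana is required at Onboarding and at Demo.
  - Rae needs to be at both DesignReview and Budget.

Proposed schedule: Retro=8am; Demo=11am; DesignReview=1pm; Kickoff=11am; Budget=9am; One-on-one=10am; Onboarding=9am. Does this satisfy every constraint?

Mira is required at Retro and at DesignReview — holds.
Rae needs to be at both DesignReview and Budget — holds.
Retro feeds into Budget, so it must come first — holds.
There are 2 rooms available — holds.
Ana is required at Onboarding and at Demo — holds.
The Kickoff can't start until after the Retro — holds.
Onboarding feeds into DesignReview, so it must come first — holds.
Onboarding has to happen before One-on-one — holds.

Valid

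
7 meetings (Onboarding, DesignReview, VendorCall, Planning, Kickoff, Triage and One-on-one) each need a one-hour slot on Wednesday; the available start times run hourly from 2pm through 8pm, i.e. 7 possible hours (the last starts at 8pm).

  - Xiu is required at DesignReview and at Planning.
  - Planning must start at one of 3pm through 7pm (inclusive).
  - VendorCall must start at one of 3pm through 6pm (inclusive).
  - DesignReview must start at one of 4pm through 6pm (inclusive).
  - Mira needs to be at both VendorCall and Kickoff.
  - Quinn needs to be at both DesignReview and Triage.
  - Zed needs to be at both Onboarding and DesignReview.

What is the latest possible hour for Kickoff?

Kickoff at 8pm is achievable: Triage=2pm, Onboarding=2pm, Planning=3pm, One-on-one=2pm, Kickoff=8pm, DesignReview=4pm, VendorCall=3pm.

8pm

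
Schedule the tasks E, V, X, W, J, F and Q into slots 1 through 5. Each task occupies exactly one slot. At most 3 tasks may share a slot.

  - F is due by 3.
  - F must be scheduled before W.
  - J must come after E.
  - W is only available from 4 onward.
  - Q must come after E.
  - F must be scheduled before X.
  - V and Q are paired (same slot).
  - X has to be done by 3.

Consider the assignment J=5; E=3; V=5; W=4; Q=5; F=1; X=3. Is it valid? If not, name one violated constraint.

Valid

At most 3 tasks may share a slot — holds.
W is only available from 4 onward — holds.
X has to be done by 3 — holds.
V and Q are paired (same slot) — holds.
J must come after E — holds.
F must be scheduled before W — holds.
Q must come after E — holds.
F must be scheduled before X — holds.
F is due by 3 — holds.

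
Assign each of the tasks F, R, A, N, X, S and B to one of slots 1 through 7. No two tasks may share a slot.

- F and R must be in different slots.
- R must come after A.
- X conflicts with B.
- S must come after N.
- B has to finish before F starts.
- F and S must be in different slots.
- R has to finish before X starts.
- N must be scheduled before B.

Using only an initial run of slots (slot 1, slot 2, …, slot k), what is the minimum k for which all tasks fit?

7

The precedence chain requires at least 3 distinct slots.
With at most 1 per slot and 7 tasks, at least 7 slots are needed.
7 works (last occupied slot: 7): for example X in 6; B in 4; R in 2; N in 3; S in 7; A in 1; F in 5.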